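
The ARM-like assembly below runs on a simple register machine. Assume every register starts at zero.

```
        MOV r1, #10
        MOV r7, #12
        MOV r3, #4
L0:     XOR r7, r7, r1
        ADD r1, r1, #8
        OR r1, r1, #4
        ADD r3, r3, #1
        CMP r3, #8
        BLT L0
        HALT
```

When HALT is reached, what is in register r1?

after MOV r1, #10: r1=10
after MOV r7, #12: r7=12
after MOV r3, #4: r3=4
after XOR r7, r7, r1: r7=12^10=6
after ADD r1, r1, #8: r1=10+8=18
after OR r1, r1, #4: r1=18|4=22
after ADD r3, r3, #1: r3=4+1=5
CMP r3, #8  (cmp 5,8)
BLT L0: taken
after XOR r7, r7, r1: r7=6^22=16
after ADD r1, r1, #8: r1=22+8=30
after OR r1, r1, #4: r1=30|4=30
after ADD r3, r3, #1: r3=5+1=6
CMP r3, #8  (cmp 6,8)
BLT L0: taken
after XOR r7, r7, r1: r7=16^30=14
after ADD r1, r1, #8: r1=30+8=38
after OR r1, r1, #4: r1=38|4=38
after ADD r3, r3, #1: r3=6+1=7
CMP r3, #8  (cmp 7,8)
BLT L0: taken
after XOR r7, r7, r1: r7=14^38=40
after ADD r1, r1, #8: r1=38+8=46
after OR r1, r1, #4: r1=46|4=46
after ADD r3, r3, #1: r3=7+1=8
CMP r3, #8  (cmp 8,8)
BLT L0: not taken
halt.

46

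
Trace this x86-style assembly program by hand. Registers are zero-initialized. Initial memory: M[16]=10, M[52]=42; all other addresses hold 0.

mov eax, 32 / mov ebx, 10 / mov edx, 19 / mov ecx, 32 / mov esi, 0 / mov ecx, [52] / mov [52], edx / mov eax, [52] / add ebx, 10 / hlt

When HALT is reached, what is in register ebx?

20

mov eax, 32 → eax=32
mov ebx, 10 → ebx=10
mov edx, 19 → edx=19
mov ecx, 32 → ecx=32
mov esi, 0 → esi=0
mov ecx, [52] → ecx=M[52]=42
mov [52], edx → M[52]=19
mov eax, [52] → eax=M[52]=19
add ebx, 10 → ebx=10+10=20
halt.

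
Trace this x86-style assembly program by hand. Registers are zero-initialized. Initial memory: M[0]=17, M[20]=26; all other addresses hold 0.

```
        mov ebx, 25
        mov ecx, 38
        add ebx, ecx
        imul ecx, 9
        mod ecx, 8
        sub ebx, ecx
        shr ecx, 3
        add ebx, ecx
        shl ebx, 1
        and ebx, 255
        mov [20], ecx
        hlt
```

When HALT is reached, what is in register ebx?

after mov ebx, 25: ebx=25
after mov ecx, 38: ecx=38
after add ebx, ecx: ebx=25+38=63
after imul ecx, 9: ecx=38*9=342
after mod ecx, 8: ecx=342%8=6
after sub ebx, ecx: ebx=63-6=57
after shr ecx, 3: ecx=6>>3=0
after add ebx, ecx: ebx=57+0=57
after shl ebx, 1: ebx=57<<1=114
after and ebx, 255: ebx=114&255=114
mov [20], ecx → M[20]=0
halt.

114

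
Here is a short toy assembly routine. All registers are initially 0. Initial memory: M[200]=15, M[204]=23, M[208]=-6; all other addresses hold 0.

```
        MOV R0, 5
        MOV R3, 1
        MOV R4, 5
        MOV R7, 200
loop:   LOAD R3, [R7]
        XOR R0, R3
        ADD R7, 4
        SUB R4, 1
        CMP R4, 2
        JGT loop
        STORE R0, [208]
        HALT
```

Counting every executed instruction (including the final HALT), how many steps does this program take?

R0=5
R3=1
R4=5
R7=200
R3=M[200]=15
R0=5^15=10
R7=200+4=204
R4=5-1=4
CMP R4, 2  (cmp 4,2)
JGT loop: taken
R3=M[204]=23
R0=10^23=29
R7=204+4=208
R4=4-1=3
CMP R4, 2  (cmp 3,2)
JGT loop: taken
R3=M[208]=-6
R0=29^(-6)=-25
R7=208+4=212
R4=3-1=2
CMP R4, 2  (cmp 2,2)
JGT loop: not taken
STORE R0, [208] → M[208]=-25
halt.
Total executed instructions: 24.

24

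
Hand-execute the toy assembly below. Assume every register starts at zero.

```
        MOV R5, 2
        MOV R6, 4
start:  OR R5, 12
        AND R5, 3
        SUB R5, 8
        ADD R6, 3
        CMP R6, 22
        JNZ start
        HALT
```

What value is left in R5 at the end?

MOV R5, 2 → R5=2
MOV R6, 4 → R6=4
OR R5, 12 → R5=2|12=14
AND R5, 3 → R5=14&3=2
SUB R5, 8 → R5=2-8=-6
ADD R6, 3 → R6=4+3=7
CMP R6, 22  (cmp 7,22)
JNZ start: taken
OR R5, 12 → R5=(-6)|12=-2
AND R5, 3 → R5=(-2)&3=2
SUB R5, 8 → R5=2-8=-6
ADD R6, 3 → R6=7+3=10
CMP R6, 22  (cmp 10,22)
JNZ start: taken
OR R5, 12 → R5=(-6)|12=-2
AND R5, 3 → R5=(-2)&3=2
SUB R5, 8 → R5=2-8=-6
ADD R6, 3 → R6=10+3=13
CMP R6, 22  (cmp 13,22)
JNZ start: taken
OR R5, 12 → R5=(-6)|12=-2
AND R5, 3 → R5=(-2)&3=2
SUB R5, 8 → R5=2-8=-6
ADD R6, 3 → R6=13+3=16
CMP R6, 22  (cmp 16,22)
JNZ start: taken
OR R5, 12 → R5=(-6)|12=-2
AND R5, 3 → R5=(-2)&3=2
SUB R5, 8 → R5=2-8=-6
ADD R6, 3 → R6=16+3=19
CMP R6, 22  (cmp 19,22)
JNZ start: taken
OR R5, 12 → R5=(-6)|12=-2
AND R5, 3 → R5=(-2)&3=2
SUB R5, 8 → R5=2-8=-6
ADD R6, 3 → R6=19+3=22
CMP R6, 22  (cmp 22,22)
JNZ start: not taken
halt.

-6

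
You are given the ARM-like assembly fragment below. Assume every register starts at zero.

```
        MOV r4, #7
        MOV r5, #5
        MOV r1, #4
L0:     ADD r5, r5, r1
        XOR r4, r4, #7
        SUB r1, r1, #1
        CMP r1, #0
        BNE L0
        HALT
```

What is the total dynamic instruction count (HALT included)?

24

r4=7
r5=5
r1=4
r5=5+4=9
r4=7^7=0
r1=4-1=3
CMP r1, #0  (cmp 3,0)
BNE L0: taken
r5=9+3=12
r4=0^7=7
r1=3-1=2
CMP r1, #0  (cmp 2,0)
BNE L0: taken
r5=12+2=14
r4=7^7=0
r1=2-1=1
CMP r1, #0  (cmp 1,0)
BNE L0: taken
r5=14+1=15
r4=0^7=7
r1=1-1=0
CMP r1, #0  (cmp 0,0)
BNE L0: not taken
halt.
Total executed instructions: 24.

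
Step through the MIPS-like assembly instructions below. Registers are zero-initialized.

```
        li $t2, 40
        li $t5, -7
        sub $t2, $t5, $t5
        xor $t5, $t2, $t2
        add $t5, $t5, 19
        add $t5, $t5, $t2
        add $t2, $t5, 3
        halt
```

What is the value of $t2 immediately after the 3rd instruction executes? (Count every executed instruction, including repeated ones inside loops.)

0

li $t2, 40 → $t2=40
li $t5, -7 → $t5=-7
sub $t2, $t5, $t5 → $t2=(-7)-(-7)=0
After step 3: $t2 = 0.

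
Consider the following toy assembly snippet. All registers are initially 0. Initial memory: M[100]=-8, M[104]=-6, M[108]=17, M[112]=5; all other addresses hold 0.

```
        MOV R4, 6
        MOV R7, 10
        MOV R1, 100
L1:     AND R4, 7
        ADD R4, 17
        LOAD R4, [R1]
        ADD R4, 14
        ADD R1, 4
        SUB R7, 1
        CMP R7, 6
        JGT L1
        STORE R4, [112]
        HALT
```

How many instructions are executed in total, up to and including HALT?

MOV R4, 6 → R4=6
MOV R7, 10 → R7=10
MOV R1, 100 → R1=100
AND R4, 7 → R4=6&7=6
ADD R4, 17 → R4=6+17=23
LOAD R4, [R1] → R4=M[100]=-8
ADD R4, 14 → R4=(-8)+14=6
ADD R1, 4 → R1=100+4=104
SUB R7, 1 → R7=10-1=9
CMP R7, 6  (cmp 9,6)
JGT L1: taken
AND R4, 7 → R4=6&7=6
ADD R4, 17 → R4=6+17=23
LOAD R4, [R1] → R4=M[104]=-6
ADD R4, 14 → R4=(-6)+14=8
ADD R1, 4 → R1=104+4=108
SUB R7, 1 → R7=9-1=8
CMP R7, 6  (cmp 8,6)
JGT L1: taken
AND R4, 7 → R4=8&7=0
ADD R4, 17 → R4=0+17=17
LOAD R4, [R1] → R4=M[108]=17
ADD R4, 14 → R4=17+14=31
ADD R1, 4 → R1=108+4=112
SUB R7, 1 → R7=8-1=7
CMP R7, 6  (cmp 7,6)
JGT L1: taken
AND R4, 7 → R4=31&7=7
ADD R4, 17 → R4=7+17=24
LOAD R4, [R1] → R4=M[112]=5
ADD R4, 14 → R4=5+14=19
ADD R1, 4 → R1=112+4=116
SUB R7, 1 → R7=7-1=6
CMP R7, 6  (cmp 6,6)
JGT L1: not taken
STORE R4, [112] → M[112]=19
halt.
Total executed instructions: 37.

37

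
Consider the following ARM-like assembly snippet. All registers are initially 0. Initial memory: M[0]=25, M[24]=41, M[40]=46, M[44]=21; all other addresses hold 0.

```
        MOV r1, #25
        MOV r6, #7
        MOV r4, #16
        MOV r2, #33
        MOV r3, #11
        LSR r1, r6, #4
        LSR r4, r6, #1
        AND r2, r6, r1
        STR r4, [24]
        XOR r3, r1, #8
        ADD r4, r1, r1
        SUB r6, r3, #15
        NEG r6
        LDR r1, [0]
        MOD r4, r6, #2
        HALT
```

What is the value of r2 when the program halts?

0

MOV r1, #25 → r1=25
MOV r6, #7 → r6=7
MOV r4, #16 → r4=16
MOV r2, #33 → r2=33
MOV r3, #11 → r3=11
LSR r1, r6, #4 → r1=7>>4=0
LSR r4, r6, #1 → r4=7>>1=3
AND r2, r6, r1 → r2=7&0=0
STR r4, [24] → M[24]=3
XOR r3, r1, #8 → r3=0^8=8
ADD r4, r1, r1 → r4=0+0=0
SUB r6, r3, #15 → r6=8-15=-7
NEG r6 → r6=-(-7)=7
LDR r1, [0] → r1=M[0]=25
MOD r4, r6, #2 → r4=7%2=1
halt.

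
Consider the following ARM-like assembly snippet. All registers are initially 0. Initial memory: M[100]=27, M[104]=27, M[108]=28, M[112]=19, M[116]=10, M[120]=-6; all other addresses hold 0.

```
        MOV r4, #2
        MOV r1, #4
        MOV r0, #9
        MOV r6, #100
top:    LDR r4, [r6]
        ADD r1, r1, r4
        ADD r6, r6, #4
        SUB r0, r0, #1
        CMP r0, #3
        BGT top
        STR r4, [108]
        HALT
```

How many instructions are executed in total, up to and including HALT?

MOV r4, #2 → r4=2
MOV r1, #4 → r1=4
MOV r0, #9 → r0=9
MOV r6, #100 → r6=100
LDR r4, [r6] → r4=M[100]=27
ADD r1, r1, r4 → r1=4+27=31
ADD r6, r6, #4 → r6=100+4=104
SUB r0, r0, #1 → r0=9-1=8
CMP r0, #3  (cmp 8,3)
BGT top: taken
LDR r4, [r6] → r4=M[104]=27
ADD r1, r1, r4 → r1=31+27=58
ADD r6, r6, #4 → r6=104+4=108
SUB r0, r0, #1 → r0=8-1=7
CMP r0, #3  (cmp 7,3)
BGT top: taken
LDR r4, [r6] → r4=M[108]=28
ADD r1, r1, r4 → r1=58+28=86
ADD r6, r6, #4 → r6=108+4=112
SUB r0, r0, #1 → r0=7-1=6
CMP r0, #3  (cmp 6,3)
BGT top: taken
LDR r4, [r6] → r4=M[112]=19
ADD r1, r1, r4 → r1=86+19=105
ADD r6, r6, #4 → r6=112+4=116
SUB r0, r0, #1 → r0=6-1=5
CMP r0, #3  (cmp 5,3)
BGT top: taken
LDR r4, [r6] → r4=M[116]=10
ADD r1, r1, r4 → r1=105+10=115
ADD r6, r6, #4 → r6=116+4=120
SUB r0, r0, #1 → r0=5-1=4
CMP r0, #3  (cmp 4,3)
BGT top: taken
LDR r4, [r6] → r4=M[120]=-6
ADD r1, r1, r4 → r1=115+(-6)=109
ADD r6, r6, #4 → r6=120+4=124
SUB r0, r0, #1 → r0=4-1=3
CMP r0, #3  (cmp 3,3)
BGT top: not taken
STR r4, [108] → M[108]=-6
halt.
Total executed instructions: 42.

42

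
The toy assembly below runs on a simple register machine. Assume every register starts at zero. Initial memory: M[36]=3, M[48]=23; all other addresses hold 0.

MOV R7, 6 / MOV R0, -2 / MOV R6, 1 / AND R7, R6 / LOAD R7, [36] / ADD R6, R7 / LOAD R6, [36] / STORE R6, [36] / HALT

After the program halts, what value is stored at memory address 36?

3

MOV R7, 6 → R7=6
MOV R0, -2 → R0=-2
MOV R6, 1 → R6=1
AND R7, R6 → R7=6&1=0
LOAD R7, [36] → R7=M[36]=3
ADD R6, R7 → R6=1+3=4
LOAD R6, [36] → R6=M[36]=3
STORE R6, [36] → M[36]=3
halt.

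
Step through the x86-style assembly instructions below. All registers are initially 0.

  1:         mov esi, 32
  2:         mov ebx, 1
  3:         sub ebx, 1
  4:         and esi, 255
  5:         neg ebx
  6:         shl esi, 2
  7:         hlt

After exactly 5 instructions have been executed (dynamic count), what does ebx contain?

0

after mov esi, 32: esi=32
after mov ebx, 1: ebx=1
after sub ebx, 1: ebx=1-1=0
after and esi, 255: esi=32&255=32
after neg ebx: ebx=-(0)=0
After step 5: ebx = 0.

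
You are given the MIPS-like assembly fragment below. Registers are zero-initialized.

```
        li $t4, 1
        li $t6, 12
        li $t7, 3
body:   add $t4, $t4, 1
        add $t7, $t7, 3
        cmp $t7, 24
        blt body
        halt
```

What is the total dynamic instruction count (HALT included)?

32

li $t4, 1 → $t4=1
li $t6, 12 → $t6=12
li $t7, 3 → $t7=3
add $t4, $t4, 1 → $t4=1+1=2
add $t7, $t7, 3 → $t7=3+3=6
cmp $t7, 24  (cmp 6,24)
blt body: taken
add $t4, $t4, 1 → $t4=2+1=3
add $t7, $t7, 3 → $t7=6+3=9
cmp $t7, 24  (cmp 9,24)
blt body: taken
add $t4, $t4, 1 → $t4=3+1=4
add $t7, $t7, 3 → $t7=9+3=12
cmp $t7, 24  (cmp 12,24)
blt body: taken
add $t4, $t4, 1 → $t4=4+1=5
add $t7, $t7, 3 → $t7=12+3=15
cmp $t7, 24  (cmp 15,24)
blt body: taken
add $t4, $t4, 1 → $t4=5+1=6
add $t7, $t7, 3 → $t7=15+3=18
cmp $t7, 24  (cmp 18,24)
blt body: taken
add $t4, $t4, 1 → $t4=6+1=7
add $t7, $t7, 3 → $t7=18+3=21
cmp $t7, 24  (cmp 21,24)
blt body: taken
add $t4, $t4, 1 → $t4=7+1=8
add $t7, $t7, 3 → $t7=21+3=24
cmp $t7, 24  (cmp 24,24)
blt body: not taken
halt.
Total executed instructions: 32.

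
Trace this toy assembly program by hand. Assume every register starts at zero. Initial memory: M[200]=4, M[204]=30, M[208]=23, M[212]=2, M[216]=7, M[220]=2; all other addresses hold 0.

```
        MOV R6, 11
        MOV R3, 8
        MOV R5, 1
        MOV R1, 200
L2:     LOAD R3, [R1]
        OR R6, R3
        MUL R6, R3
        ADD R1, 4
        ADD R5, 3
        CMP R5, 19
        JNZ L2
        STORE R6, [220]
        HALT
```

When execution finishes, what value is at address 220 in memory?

1210150

MOV R6, 11 → R6=11
MOV R3, 8 → R3=8
MOV R5, 1 → R5=1
MOV R1, 200 → R1=200
LOAD R3, [R1] → R3=M[200]=4
OR R6, R3 → R6=11|4=15
MUL R6, R3 → R6=15*4=60
ADD R1, 4 → R1=200+4=204
ADD R5, 3 → R5=1+3=4
CMP R5, 19  (cmp 4,19)
JNZ L2: taken
LOAD R3, [R1] → R3=M[204]=30
OR R6, R3 → R6=60|30=62
MUL R6, R3 → R6=62*30=1860
ADD R1, 4 → R1=204+4=208
ADD R5, 3 → R5=4+3=7
CMP R5, 19  (cmp 7,19)
JNZ L2: taken
LOAD R3, [R1] → R3=M[208]=23
OR R6, R3 → R6=1860|23=1879
MUL R6, R3 → R6=1879*23=43217
ADD R1, 4 → R1=208+4=212
ADD R5, 3 → R5=7+3=10
CMP R5, 19  (cmp 10,19)
JNZ L2: taken
LOAD R3, [R1] → R3=M[212]=2
OR R6, R3 → R6=43217|2=43219
MUL R6, R3 → R6=43219*2=86438
ADD R1, 4 → R1=212+4=216
ADD R5, 3 → R5=10+3=13
CMP R5, 19  (cmp 13,19)
JNZ L2: taken
LOAD R3, [R1] → R3=M[216]=7
OR R6, R3 → R6=86438|7=86439
MUL R6, R3 → R6=86439*7=605073
ADD R1, 4 → R1=216+4=220
ADD R5, 3 → R5=13+3=16
CMP R5, 19  (cmp 16,19)
JNZ L2: taken
LOAD R3, [R1] → R3=M[220]=2
OR R6, R3 → R6=605073|2=605075
MUL R6, R3 → R6=605075*2=1210150
ADD R1, 4 → R1=220+4=224
ADD R5, 3 → R5=16+3=19
CMP R5, 19  (cmp 19,19)
JNZ L2: not taken
STORE R6, [220] → M[220]=1210150
halt.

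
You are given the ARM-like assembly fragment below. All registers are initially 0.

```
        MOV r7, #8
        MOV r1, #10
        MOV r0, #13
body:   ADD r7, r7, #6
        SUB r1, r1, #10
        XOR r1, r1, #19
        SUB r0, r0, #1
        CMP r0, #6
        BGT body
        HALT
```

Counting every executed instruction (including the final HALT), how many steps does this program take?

46

after MOV r7, #8: r7=8
after MOV r1, #10: r1=10
after MOV r0, #13: r0=13
after ADD r7, r7, #6: r7=8+6=14
after SUB r1, r1, #10: r1=10-10=0
after XOR r1, r1, #19: r1=0^19=19
after SUB r0, r0, #1: r0=13-1=12
CMP r0, #6  (cmp 12,6)
BGT body: taken
after ADD r7, r7, #6: r7=14+6=20
after SUB r1, r1, #10: r1=19-10=9
after XOR r1, r1, #19: r1=9^19=26
after SUB r0, r0, #1: r0=12-1=11
CMP r0, #6  (cmp 11,6)
BGT body: taken
after ADD r7, r7, #6: r7=20+6=26
after SUB r1, r1, #10: r1=26-10=16
after XOR r1, r1, #19: r1=16^19=3
after SUB r0, r0, #1: r0=11-1=10
CMP r0, #6  (cmp 10,6)
BGT body: taken
after ADD r7, r7, #6: r7=26+6=32
after SUB r1, r1, #10: r1=3-10=-7
after XOR r1, r1, #19: r1=(-7)^19=-22
after SUB r0, r0, #1: r0=10-1=9
CMP r0, #6  (cmp 9,6)
BGT body: taken
after ADD r7, r7, #6: r7=32+6=38
after SUB r1, r1, #10: r1=(-22)-10=-32
after XOR r1, r1, #19: r1=(-32)^19=-13
after SUB r0, r0, #1: r0=9-1=8
CMP r0, #6  (cmp 8,6)
BGT body: taken
after ADD r7, r7, #6: r7=38+6=44
after SUB r1, r1, #10: r1=(-13)-10=-23
after XOR r1, r1, #19: r1=(-23)^19=-6
after SUB r0, r0, #1: r0=8-1=7
CMP r0, #6  (cmp 7,6)
BGT body: taken
after ADD r7, r7, #6: r7=44+6=50
after SUB r1, r1, #10: r1=(-6)-10=-16
after XOR r1, r1, #19: r1=(-16)^19=-29
after SUB r0, r0, #1: r0=7-1=6
CMP r0, #6  (cmp 6,6)
BGT body: not taken
halt.
Total executed instructions: 46.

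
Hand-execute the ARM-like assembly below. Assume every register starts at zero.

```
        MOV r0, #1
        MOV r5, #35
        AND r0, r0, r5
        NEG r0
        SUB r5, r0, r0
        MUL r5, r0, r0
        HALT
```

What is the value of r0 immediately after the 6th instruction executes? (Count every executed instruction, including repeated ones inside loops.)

-1

r0=1
r5=35
r0=1&35=1
r0=-(1)=-1
r5=(-1)-(-1)=0
r5=(-1)*(-1)=1
After step 6: r0 = -1.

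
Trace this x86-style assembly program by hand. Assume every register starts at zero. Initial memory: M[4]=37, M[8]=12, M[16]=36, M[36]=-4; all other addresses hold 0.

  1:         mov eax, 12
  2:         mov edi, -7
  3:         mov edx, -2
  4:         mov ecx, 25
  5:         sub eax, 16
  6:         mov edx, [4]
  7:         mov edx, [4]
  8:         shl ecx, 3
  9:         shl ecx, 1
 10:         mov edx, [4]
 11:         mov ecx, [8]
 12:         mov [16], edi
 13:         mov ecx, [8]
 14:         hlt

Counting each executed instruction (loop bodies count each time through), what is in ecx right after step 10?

400

eax=12
edi=-7
edx=-2
ecx=25
eax=12-16=-4
edx=M[4]=37
edx=M[4]=37
ecx=25<<3=200
ecx=200<<1=400
edx=M[4]=37
After step 10: ecx = 400.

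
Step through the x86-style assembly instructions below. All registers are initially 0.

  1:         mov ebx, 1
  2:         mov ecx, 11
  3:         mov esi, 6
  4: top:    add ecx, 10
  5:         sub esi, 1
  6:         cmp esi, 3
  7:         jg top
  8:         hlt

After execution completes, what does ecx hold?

after mov ebx, 1: ebx=1
after mov ecx, 11: ecx=11
after mov esi, 6: esi=6
after add ecx, 10: ecx=11+10=21
after sub esi, 1: esi=6-1=5
cmp esi, 3  (cmp 5,3)
jg top: taken
after add ecx, 10: ecx=21+10=31
after sub esi, 1: esi=5-1=4
cmp esi, 3  (cmp 4,3)
jg top: taken
after add ecx, 10: ecx=31+10=41
after sub esi, 1: esi=4-1=3
cmp esi, 3  (cmp 3,3)
jg top: not taken
halt.

41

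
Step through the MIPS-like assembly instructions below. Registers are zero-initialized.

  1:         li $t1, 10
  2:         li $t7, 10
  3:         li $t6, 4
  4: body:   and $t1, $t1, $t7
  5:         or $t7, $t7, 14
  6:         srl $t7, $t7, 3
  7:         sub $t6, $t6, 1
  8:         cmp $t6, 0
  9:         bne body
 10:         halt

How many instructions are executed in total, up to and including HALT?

$t1=10
$t7=10
$t6=4
$t1=10&10=10
$t7=10|14=14
$t7=14>>3=1
$t6=4-1=3
cmp $t6, 0  (cmp 3,0)
bne body: taken
$t1=10&1=0
$t7=1|14=15
$t7=15>>3=1
$t6=3-1=2
cmp $t6, 0  (cmp 2,0)
bne body: taken
$t1=0&1=0
$t7=1|14=15
$t7=15>>3=1
$t6=2-1=1
cmp $t6, 0  (cmp 1,0)
bne body: taken
$t1=0&1=0
$t7=1|14=15
$t7=15>>3=1
$t6=1-1=0
cmp $t6, 0  (cmp 0,0)
bne body: not taken
halt.
Total executed instructions: 28.

28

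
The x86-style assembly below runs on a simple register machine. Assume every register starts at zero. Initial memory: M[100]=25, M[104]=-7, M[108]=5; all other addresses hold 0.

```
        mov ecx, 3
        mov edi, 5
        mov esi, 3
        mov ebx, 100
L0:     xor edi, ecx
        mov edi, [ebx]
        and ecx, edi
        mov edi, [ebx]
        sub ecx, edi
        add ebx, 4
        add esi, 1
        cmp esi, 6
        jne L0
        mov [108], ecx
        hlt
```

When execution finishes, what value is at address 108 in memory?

0

after mov ecx, 3: ecx=3
after mov edi, 5: edi=5
after mov esi, 3: esi=3
after mov ebx, 100: ebx=100
after xor edi, ecx: edi=5^3=6
after mov edi, [ebx]: edi=M[100]=25
after and ecx, edi: ecx=3&25=1
after mov edi, [ebx]: edi=M[100]=25
after sub ecx, edi: ecx=1-25=-24
after add ebx, 4: ebx=100+4=104
after add esi, 1: esi=3+1=4
cmp esi, 6  (cmp 4,6)
jne L0: taken
after xor edi, ecx: edi=25^(-24)=-15
after mov edi, [ebx]: edi=M[104]=-7
after and ecx, edi: ecx=(-24)&(-7)=-24
after mov edi, [ebx]: edi=M[104]=-7
after sub ecx, edi: ecx=(-24)-(-7)=-17
after add ebx, 4: ebx=104+4=108
after add esi, 1: esi=4+1=5
cmp esi, 6  (cmp 5,6)
jne L0: taken
after xor edi, ecx: edi=(-7)^(-17)=22
after mov edi, [ebx]: edi=M[108]=5
after and ecx, edi: ecx=(-17)&5=5
after mov edi, [ebx]: edi=M[108]=5
after sub ecx, edi: ecx=5-5=0
after add ebx, 4: ebx=108+4=112
after add esi, 1: esi=5+1=6
cmp esi, 6  (cmp 6,6)
jne L0: not taken
mov [108], ecx → M[108]=0
halt.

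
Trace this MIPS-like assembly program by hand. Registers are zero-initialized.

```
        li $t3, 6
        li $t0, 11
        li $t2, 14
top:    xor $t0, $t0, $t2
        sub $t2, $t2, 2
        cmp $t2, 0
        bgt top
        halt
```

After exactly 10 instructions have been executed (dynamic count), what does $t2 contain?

after li $t3, 6: $t3=6
after li $t0, 11: $t0=11
after li $t2, 14: $t2=14
after xor $t0, $t0, $t2: $t0=11^14=5
after sub $t2, $t2, 2: $t2=14-2=12
cmp $t2, 0  (cmp 12,0)
bgt top: taken
after xor $t0, $t0, $t2: $t0=5^12=9
after sub $t2, $t2, 2: $t2=12-2=10
cmp $t2, 0  (cmp 10,0)
After step 10: $t2 = 10.

10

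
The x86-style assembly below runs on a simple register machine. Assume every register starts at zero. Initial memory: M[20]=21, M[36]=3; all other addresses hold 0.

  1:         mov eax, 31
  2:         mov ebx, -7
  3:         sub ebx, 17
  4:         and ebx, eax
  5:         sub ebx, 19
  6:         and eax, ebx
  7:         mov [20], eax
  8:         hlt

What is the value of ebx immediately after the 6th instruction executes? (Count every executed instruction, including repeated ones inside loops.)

-11

eax=31
ebx=-7
ebx=(-7)-17=-24
ebx=(-24)&31=8
ebx=8-19=-11
eax=31&(-11)=21
After step 6: ebx = -11.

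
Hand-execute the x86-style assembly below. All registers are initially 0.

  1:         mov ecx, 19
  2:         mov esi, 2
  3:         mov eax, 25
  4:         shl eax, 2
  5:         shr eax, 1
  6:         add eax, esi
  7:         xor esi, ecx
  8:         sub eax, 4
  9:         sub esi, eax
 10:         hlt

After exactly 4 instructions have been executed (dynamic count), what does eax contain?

100

mov ecx, 19 → ecx=19
mov esi, 2 → esi=2
mov eax, 25 → eax=25
shl eax, 2 → eax=25<<2=100
After step 4: eax = 100.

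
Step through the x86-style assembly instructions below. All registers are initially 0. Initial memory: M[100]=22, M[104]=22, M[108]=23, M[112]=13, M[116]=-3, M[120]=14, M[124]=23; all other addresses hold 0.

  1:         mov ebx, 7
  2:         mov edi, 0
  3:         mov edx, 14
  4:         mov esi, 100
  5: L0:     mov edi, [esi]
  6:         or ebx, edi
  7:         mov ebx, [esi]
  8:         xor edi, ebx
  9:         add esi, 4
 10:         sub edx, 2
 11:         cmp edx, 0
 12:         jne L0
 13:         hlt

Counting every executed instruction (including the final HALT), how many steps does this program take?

mov ebx, 7 → ebx=7
mov edi, 0 → edi=0
mov edx, 14 → edx=14
mov esi, 100 → esi=100
mov edi, [esi] → edi=M[100]=22
or ebx, edi → ebx=7|22=23
mov ebx, [esi] → ebx=M[100]=22
xor edi, ebx → edi=22^22=0
add esi, 4 → esi=100+4=104
sub edx, 2 → edx=14-2=12
cmp edx, 0  (cmp 12,0)
jne L0: taken
mov edi, [esi] → edi=M[104]=22
or ebx, edi → ebx=22|22=22
mov ebx, [esi] → ebx=M[104]=22
xor edi, ebx → edi=22^22=0
add esi, 4 → esi=104+4=108
sub edx, 2 → edx=12-2=10
cmp edx, 0  (cmp 10,0)
jne L0: taken
mov edi, [esi] → edi=M[108]=23
or ebx, edi → ebx=22|23=23
mov ebx, [esi] → ebx=M[108]=23
xor edi, ebx → edi=23^23=0
add esi, 4 → esi=108+4=112
sub edx, 2 → edx=10-2=8
cmp edx, 0  (cmp 8,0)
jne L0: taken
mov edi, [esi] → edi=M[112]=13
or ebx, edi → ebx=23|13=31
mov ebx, [esi] → ebx=M[112]=13
xor edi, ebx → edi=13^13=0
add esi, 4 → esi=112+4=116
sub edx, 2 → edx=8-2=6
cmp edx, 0  (cmp 6,0)
jne L0: taken
mov edi, [esi] → edi=M[116]=-3
or ebx, edi → ebx=13|(-3)=-3
mov ebx, [esi] → ebx=M[116]=-3
xor edi, ebx → edi=(-3)^(-3)=0
add esi, 4 → esi=116+4=120
sub edx, 2 → edx=6-2=4
cmp edx, 0  (cmp 4,0)
jne L0: taken
mov edi, [esi] → edi=M[120]=14
or ebx, edi → ebx=(-3)|14=-1
mov ebx, [esi] → ebx=M[120]=14
xor edi, ebx → edi=14^14=0
add esi, 4 → esi=120+4=124
sub edx, 2 → edx=4-2=2
cmp edx, 0  (cmp 2,0)
jne L0: taken
mov edi, [esi] → edi=M[124]=23
or ebx, edi → ebx=14|23=31
mov ebx, [esi] → ebx=M[124]=23
xor edi, ebx → edi=23^23=0
add esi, 4 → esi=124+4=128
sub edx, 2 → edx=2-2=0
cmp edx, 0  (cmp 0,0)
jne L0: not taken
halt.
Total executed instructions: 61.

61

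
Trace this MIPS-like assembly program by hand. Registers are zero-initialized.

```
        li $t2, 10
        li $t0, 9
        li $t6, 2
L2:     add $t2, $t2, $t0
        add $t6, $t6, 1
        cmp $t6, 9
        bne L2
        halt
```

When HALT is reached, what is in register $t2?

73

$t2=10
$t0=9
$t6=2
$t2=10+9=19
$t6=2+1=3
cmp $t6, 9  (cmp 3,9)
bne L2: taken
$t2=19+9=28
$t6=3+1=4
cmp $t6, 9  (cmp 4,9)
bne L2: taken
$t2=28+9=37
$t6=4+1=5
cmp $t6, 9  (cmp 5,9)
bne L2: taken
$t2=37+9=46
$t6=5+1=6
cmp $t6, 9  (cmp 6,9)
bne L2: taken
$t2=46+9=55
$t6=6+1=7
cmp $t6, 9  (cmp 7,9)
bne L2: taken
$t2=55+9=64
$t6=7+1=8
cmp $t6, 9  (cmp 8,9)
bne L2: taken
$t2=64+9=73
$t6=8+1=9
cmp $t6, 9  (cmp 9,9)
bne L2: not taken
halt.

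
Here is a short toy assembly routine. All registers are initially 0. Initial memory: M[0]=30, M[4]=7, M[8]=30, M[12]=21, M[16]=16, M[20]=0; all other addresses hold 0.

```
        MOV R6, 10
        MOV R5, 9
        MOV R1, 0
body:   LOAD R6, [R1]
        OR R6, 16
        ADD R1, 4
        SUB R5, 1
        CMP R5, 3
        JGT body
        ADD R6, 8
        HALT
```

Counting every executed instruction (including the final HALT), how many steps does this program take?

R6=10
R5=9
R1=0
R6=M[0]=30
R6=30|16=30
R1=0+4=4
R5=9-1=8
CMP R5, 3  (cmp 8,3)
JGT body: taken
R6=M[4]=7
R6=7|16=23
R1=4+4=8
R5=8-1=7
CMP R5, 3  (cmp 7,3)
JGT body: taken
R6=M[8]=30
R6=30|16=30
R1=8+4=12
R5=7-1=6
CMP R5, 3  (cmp 6,3)
JGT body: taken
R6=M[12]=21
R6=21|16=21
R1=12+4=16
R5=6-1=5
CMP R5, 3  (cmp 5,3)
JGT body: taken
R6=M[16]=16
R6=16|16=16
R1=16+4=20
R5=5-1=4
CMP R5, 3  (cmp 4,3)
JGT body: taken
R6=M[20]=0
R6=0|16=16
R1=20+4=24
R5=4-1=3
CMP R5, 3  (cmp 3,3)
JGT body: not taken
R6=16+8=24
halt.
Total executed instructions: 41.

41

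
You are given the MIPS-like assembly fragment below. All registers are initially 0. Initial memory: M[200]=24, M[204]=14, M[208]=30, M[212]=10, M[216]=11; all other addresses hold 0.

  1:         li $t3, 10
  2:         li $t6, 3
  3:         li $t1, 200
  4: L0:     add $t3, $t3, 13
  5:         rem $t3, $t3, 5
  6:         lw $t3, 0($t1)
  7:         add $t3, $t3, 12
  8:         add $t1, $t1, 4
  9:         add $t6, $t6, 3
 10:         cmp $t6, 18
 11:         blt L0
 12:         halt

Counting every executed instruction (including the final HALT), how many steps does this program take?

44

$t3=10
$t6=3
$t1=200
$t3=10+13=23
$t3=23%5=3
$t3=M[200]=24
$t3=24+12=36
$t1=200+4=204
$t6=3+3=6
cmp $t6, 18  (cmp 6,18)
blt L0: taken
$t3=36+13=49
$t3=49%5=4
$t3=M[204]=14
$t3=14+12=26
$t1=204+4=208
$t6=6+3=9
cmp $t6, 18  (cmp 9,18)
blt L0: taken
$t3=26+13=39
$t3=39%5=4
$t3=M[208]=30
$t3=30+12=42
$t1=208+4=212
$t6=9+3=12
cmp $t6, 18  (cmp 12,18)
blt L0: taken
$t3=42+13=55
$t3=55%5=0
$t3=M[212]=10
$t3=10+12=22
$t1=212+4=216
$t6=12+3=15
cmp $t6, 18  (cmp 15,18)
blt L0: taken
$t3=22+13=35
$t3=35%5=0
$t3=M[216]=11
$t3=11+12=23
$t1=216+4=220
$t6=15+3=18
cmp $t6, 18  (cmp 18,18)
blt L0: not taken
halt.
Total executed instructions: 44.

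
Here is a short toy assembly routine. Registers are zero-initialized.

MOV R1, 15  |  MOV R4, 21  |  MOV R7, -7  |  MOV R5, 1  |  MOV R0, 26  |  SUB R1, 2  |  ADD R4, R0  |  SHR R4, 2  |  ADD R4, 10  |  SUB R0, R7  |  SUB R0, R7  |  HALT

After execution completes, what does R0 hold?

40

MOV R1, 15 → R1=15
MOV R4, 21 → R4=21
MOV R7, -7 → R7=-7
MOV R5, 1 → R5=1
MOV R0, 26 → R0=26
SUB R1, 2 → R1=15-2=13
ADD R4, R0 → R4=21+26=47
SHR R4, 2 → R4=47>>2=11
ADD R4, 10 → R4=11+10=21
SUB R0, R7 → R0=26-(-7)=33
SUB R0, R7 → R0=33-(-7)=40
halt.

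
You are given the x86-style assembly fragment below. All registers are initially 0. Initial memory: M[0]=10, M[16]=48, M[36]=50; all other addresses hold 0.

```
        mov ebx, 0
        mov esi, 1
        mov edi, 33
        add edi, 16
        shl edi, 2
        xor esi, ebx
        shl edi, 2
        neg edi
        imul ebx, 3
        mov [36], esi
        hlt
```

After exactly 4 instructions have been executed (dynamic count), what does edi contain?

49

mov ebx, 0 → ebx=0
mov esi, 1 → esi=1
mov edi, 33 → edi=33
add edi, 16 → edi=33+16=49
After step 4: edi = 49.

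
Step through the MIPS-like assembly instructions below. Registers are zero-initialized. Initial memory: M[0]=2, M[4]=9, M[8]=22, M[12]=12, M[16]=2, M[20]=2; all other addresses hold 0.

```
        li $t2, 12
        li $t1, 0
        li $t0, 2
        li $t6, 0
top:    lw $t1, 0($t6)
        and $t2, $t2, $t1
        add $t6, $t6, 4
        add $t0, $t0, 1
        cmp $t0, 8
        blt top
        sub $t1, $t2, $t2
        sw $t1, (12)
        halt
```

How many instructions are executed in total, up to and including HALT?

43

after li $t2, 12: $t2=12
after li $t1, 0: $t1=0
after li $t0, 2: $t0=2
after li $t6, 0: $t6=0
after lw $t1, 0($t6): $t1=M[0]=2
after and $t2, $t2, $t1: $t2=12&2=0
after add $t6, $t6, 4: $t6=0+4=4
after add $t0, $t0, 1: $t0=2+1=3
cmp $t0, 8  (cmp 3,8)
blt top: taken
after lw $t1, 0($t6): $t1=M[4]=9
after and $t2, $t2, $t1: $t2=0&9=0
after add $t6, $t6, 4: $t6=4+4=8
after add $t0, $t0, 1: $t0=3+1=4
cmp $t0, 8  (cmp 4,8)
blt top: taken
after lw $t1, 0($t6): $t1=M[8]=22
after and $t2, $t2, $t1: $t2=0&22=0
after add $t6, $t6, 4: $t6=8+4=12
after add $t0, $t0, 1: $t0=4+1=5
cmp $t0, 8  (cmp 5,8)
blt top: taken
after lw $t1, 0($t6): $t1=M[12]=12
after and $t2, $t2, $t1: $t2=0&12=0
after add $t6, $t6, 4: $t6=12+4=16
after add $t0, $t0, 1: $t0=5+1=6
cmp $t0, 8  (cmp 6,8)
blt top: taken
after lw $t1, 0($t6): $t1=M[16]=2
after and $t2, $t2, $t1: $t2=0&2=0
after add $t6, $t6, 4: $t6=16+4=20
after add $t0, $t0, 1: $t0=6+1=7
cmp $t0, 8  (cmp 7,8)
blt top: taken
after lw $t1, 0($t6): $t1=M[20]=2
after and $t2, $t2, $t1: $t2=0&2=0
after add $t6, $t6, 4: $t6=20+4=24
after add $t0, $t0, 1: $t0=7+1=8
cmp $t0, 8  (cmp 8,8)
blt top: not taken
after sub $t1, $t2, $t2: $t1=0-0=0
sw $t1, (12) → M[12]=0
halt.
Total executed instructions: 43.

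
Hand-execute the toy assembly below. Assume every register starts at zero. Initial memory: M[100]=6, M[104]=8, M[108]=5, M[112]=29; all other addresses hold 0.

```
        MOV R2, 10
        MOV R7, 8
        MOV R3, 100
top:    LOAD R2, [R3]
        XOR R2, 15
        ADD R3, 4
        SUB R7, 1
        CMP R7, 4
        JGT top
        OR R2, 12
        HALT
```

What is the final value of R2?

R2=10
R7=8
R3=100
R2=M[100]=6
R2=6^15=9
R3=100+4=104
R7=8-1=7
CMP R7, 4  (cmp 7,4)
JGT top: taken
R2=M[104]=8
R2=8^15=7
R3=104+4=108
R7=7-1=6
CMP R7, 4  (cmp 6,4)
JGT top: taken
R2=M[108]=5
R2=5^15=10
R3=108+4=112
R7=6-1=5
CMP R7, 4  (cmp 5,4)
JGT top: taken
R2=M[112]=29
R2=29^15=18
R3=112+4=116
R7=5-1=4
CMP R7, 4  (cmp 4,4)
JGT top: not taken
R2=18|12=30
halt.

30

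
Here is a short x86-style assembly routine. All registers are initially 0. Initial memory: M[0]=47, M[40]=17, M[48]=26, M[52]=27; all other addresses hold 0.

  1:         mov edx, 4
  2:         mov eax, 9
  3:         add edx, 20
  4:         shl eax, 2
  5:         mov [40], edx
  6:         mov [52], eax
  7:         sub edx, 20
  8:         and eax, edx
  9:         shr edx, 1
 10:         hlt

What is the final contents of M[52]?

36

mov edx, 4 → edx=4
mov eax, 9 → eax=9
add edx, 20 → edx=4+20=24
shl eax, 2 → eax=9<<2=36
mov [40], edx → M[40]=24
mov [52], eax → M[52]=36
sub edx, 20 → edx=24-20=4
and eax, edx → eax=36&4=4
shr edx, 1 → edx=4>>1=2
halt.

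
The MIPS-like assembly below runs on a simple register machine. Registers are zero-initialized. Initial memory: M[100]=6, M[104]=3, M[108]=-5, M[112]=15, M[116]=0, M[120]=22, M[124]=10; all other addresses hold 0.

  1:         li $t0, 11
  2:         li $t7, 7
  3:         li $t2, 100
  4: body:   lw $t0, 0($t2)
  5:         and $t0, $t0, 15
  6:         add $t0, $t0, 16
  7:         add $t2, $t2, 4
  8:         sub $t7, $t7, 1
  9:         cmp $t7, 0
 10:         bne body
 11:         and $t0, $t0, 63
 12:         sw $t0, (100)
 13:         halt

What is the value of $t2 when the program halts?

$t0=11
$t7=7
$t2=100
$t0=M[100]=6
$t0=6&15=6
$t0=6+16=22
$t2=100+4=104
$t7=7-1=6
cmp $t7, 0  (cmp 6,0)
bne body: taken
$t0=M[104]=3
$t0=3&15=3
$t0=3+16=19
$t2=104+4=108
$t7=6-1=5
cmp $t7, 0  (cmp 5,0)
bne body: taken
$t0=M[108]=-5
$t0=(-5)&15=11
$t0=11+16=27
$t2=108+4=112
$t7=5-1=4
cmp $t7, 0  (cmp 4,0)
bne body: taken
$t0=M[112]=15
$t0=15&15=15
$t0=15+16=31
$t2=112+4=116
$t7=4-1=3
cmp $t7, 0  (cmp 3,0)
bne body: taken
$t0=M[116]=0
$t0=0&15=0
$t0=0+16=16
$t2=116+4=120
$t7=3-1=2
cmp $t7, 0  (cmp 2,0)
bne body: taken
$t0=M[120]=22
$t0=22&15=6
$t0=6+16=22
$t2=120+4=124
$t7=2-1=1
cmp $t7, 0  (cmp 1,0)
bne body: taken
$t0=M[124]=10
$t0=10&15=10
$t0=10+16=26
$t2=124+4=128
$t7=1-1=0
cmp $t7, 0  (cmp 0,0)
bne body: not taken
$t0=26&63=26
sw $t0, (100) → M[100]=26
halt.

128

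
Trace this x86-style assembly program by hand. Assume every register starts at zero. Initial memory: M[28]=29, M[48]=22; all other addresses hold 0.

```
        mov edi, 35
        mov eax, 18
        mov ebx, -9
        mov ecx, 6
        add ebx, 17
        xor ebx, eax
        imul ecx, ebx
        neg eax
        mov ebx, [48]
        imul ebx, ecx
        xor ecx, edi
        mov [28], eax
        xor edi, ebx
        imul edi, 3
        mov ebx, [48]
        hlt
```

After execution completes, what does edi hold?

10209

edi=35
eax=18
ebx=-9
ecx=6
ebx=(-9)+17=8
ebx=8^18=26
ecx=6*26=156
eax=-(18)=-18
ebx=M[48]=22
ebx=22*156=3432
ecx=156^35=191
mov [28], eax → M[28]=-18
edi=35^3432=3403
edi=3403*3=10209
ebx=M[48]=22
halt.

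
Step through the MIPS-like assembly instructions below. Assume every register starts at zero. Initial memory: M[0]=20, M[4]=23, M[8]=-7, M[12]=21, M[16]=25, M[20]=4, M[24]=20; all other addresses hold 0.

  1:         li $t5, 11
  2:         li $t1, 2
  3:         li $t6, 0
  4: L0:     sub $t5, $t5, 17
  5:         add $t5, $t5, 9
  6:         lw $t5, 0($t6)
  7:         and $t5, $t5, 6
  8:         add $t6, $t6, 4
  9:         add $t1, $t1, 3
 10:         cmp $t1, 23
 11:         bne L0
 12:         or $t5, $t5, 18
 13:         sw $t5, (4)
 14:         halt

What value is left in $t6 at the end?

28

$t5=11
$t1=2
$t6=0
$t5=11-17=-6
$t5=(-6)+9=3
$t5=M[0]=20
$t5=20&6=4
$t6=0+4=4
$t1=2+3=5
cmp $t1, 23  (cmp 5,23)
bne L0: taken
$t5=4-17=-13
$t5=(-13)+9=-4
$t5=M[4]=23
$t5=23&6=6
$t6=4+4=8
$t1=5+3=8
cmp $t1, 23  (cmp 8,23)
bne L0: taken
$t5=6-17=-11
$t5=(-11)+9=-2
$t5=M[8]=-7
$t5=(-7)&6=0
$t6=8+4=12
$t1=8+3=11
cmp $t1, 23  (cmp 11,23)
bne L0: taken
$t5=0-17=-17
$t5=(-17)+9=-8
$t5=M[12]=21
$t5=21&6=4
$t6=12+4=16
$t1=11+3=14
cmp $t1, 23  (cmp 14,23)
bne L0: taken
$t5=4-17=-13
$t5=(-13)+9=-4
$t5=M[16]=25
$t5=25&6=0
$t6=16+4=20
$t1=14+3=17
cmp $t1, 23  (cmp 17,23)
bne L0: taken
$t5=0-17=-17
$t5=(-17)+9=-8
$t5=M[20]=4
$t5=4&6=4
$t6=20+4=24
$t1=17+3=20
cmp $t1, 23  (cmp 20,23)
bne L0: taken
$t5=4-17=-13
$t5=(-13)+9=-4
$t5=M[24]=20
$t5=20&6=4
$t6=24+4=28
$t1=20+3=23
cmp $t1, 23  (cmp 23,23)
bne L0: not taken
$t5=4|18=22
sw $t5, (4) → M[4]=22
halt.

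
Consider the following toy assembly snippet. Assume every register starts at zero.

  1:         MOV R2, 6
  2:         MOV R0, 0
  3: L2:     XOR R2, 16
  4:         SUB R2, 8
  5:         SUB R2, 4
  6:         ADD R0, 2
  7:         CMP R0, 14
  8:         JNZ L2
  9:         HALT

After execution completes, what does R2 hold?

-94

MOV R2, 6 → R2=6
MOV R0, 0 → R0=0
XOR R2, 16 → R2=6^16=22
SUB R2, 8 → R2=22-8=14
SUB R2, 4 → R2=14-4=10
ADD R0, 2 → R0=0+2=2
CMP R0, 14  (cmp 2,14)
JNZ L2: taken
XOR R2, 16 → R2=10^16=26
SUB R2, 8 → R2=26-8=18
SUB R2, 4 → R2=18-4=14
ADD R0, 2 → R0=2+2=4
CMP R0, 14  (cmp 4,14)
JNZ L2: taken
XOR R2, 16 → R2=14^16=30
SUB R2, 8 → R2=30-8=22
SUB R2, 4 → R2=22-4=18
ADD R0, 2 → R0=4+2=6
CMP R0, 14  (cmp 6,14)
JNZ L2: taken
XOR R2, 16 → R2=18^16=2
SUB R2, 8 → R2=2-8=-6
SUB R2, 4 → R2=(-6)-4=-10
ADD R0, 2 → R0=6+2=8
CMP R0, 14  (cmp 8,14)
JNZ L2: taken
XOR R2, 16 → R2=(-10)^16=-26
SUB R2, 8 → R2=(-26)-8=-34
SUB R2, 4 → R2=(-34)-4=-38
ADD R0, 2 → R0=8+2=10
CMP R0, 14  (cmp 10,14)
JNZ L2: taken
XOR R2, 16 → R2=(-38)^16=-54
SUB R2, 8 → R2=(-54)-8=-62
SUB R2, 4 → R2=(-62)-4=-66
ADD R0, 2 → R0=10+2=12
CMP R0, 14  (cmp 12,14)
JNZ L2: taken
XOR R2, 16 → R2=(-66)^16=-82
SUB R2, 8 → R2=(-82)-8=-90
SUB R2, 4 → R2=(-90)-4=-94
ADD R0, 2 → R0=12+2=14
CMP R0, 14  (cmp 14,14)
JNZ L2: not taken
halt.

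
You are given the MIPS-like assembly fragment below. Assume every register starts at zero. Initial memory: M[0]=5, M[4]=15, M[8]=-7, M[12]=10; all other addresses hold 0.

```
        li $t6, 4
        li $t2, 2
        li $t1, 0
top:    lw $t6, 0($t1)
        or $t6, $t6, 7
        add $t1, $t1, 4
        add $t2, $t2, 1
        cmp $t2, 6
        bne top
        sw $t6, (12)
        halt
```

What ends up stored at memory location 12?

15

after li $t6, 4: $t6=4
after li $t2, 2: $t2=2
after li $t1, 0: $t1=0
after lw $t6, 0($t1): $t6=M[0]=5
after or $t6, $t6, 7: $t6=5|7=7
after add $t1, $t1, 4: $t1=0+4=4
after add $t2, $t2, 1: $t2=2+1=3
cmp $t2, 6  (cmp 3,6)
bne top: taken
after lw $t6, 0($t1): $t6=M[4]=15
after or $t6, $t6, 7: $t6=15|7=15
after add $t1, $t1, 4: $t1=4+4=8
after add $t2, $t2, 1: $t2=3+1=4
cmp $t2, 6  (cmp 4,6)
bne top: taken
after lw $t6, 0($t1): $t6=M[8]=-7
after or $t6, $t6, 7: $t6=(-7)|7=-1
after add $t1, $t1, 4: $t1=8+4=12
after add $t2, $t2, 1: $t2=4+1=5
cmp $t2, 6  (cmp 5,6)
bne top: taken
after lw $t6, 0($t1): $t6=M[12]=10
after or $t6, $t6, 7: $t6=10|7=15
after add $t1, $t1, 4: $t1=12+4=16
after add $t2, $t2, 1: $t2=5+1=6
cmp $t2, 6  (cmp 6,6)
bne top: not taken
sw $t6, (12) → M[12]=15
halt.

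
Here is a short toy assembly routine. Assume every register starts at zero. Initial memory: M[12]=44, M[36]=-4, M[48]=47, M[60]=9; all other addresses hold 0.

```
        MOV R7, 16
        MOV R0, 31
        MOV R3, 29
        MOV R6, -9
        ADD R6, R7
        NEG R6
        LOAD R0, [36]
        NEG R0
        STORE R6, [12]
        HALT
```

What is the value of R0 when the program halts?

R7=16
R0=31
R3=29
R6=-9
R6=(-9)+16=7
R6=-(7)=-7
R0=M[36]=-4
R0=-(-4)=4
STORE R6, [12] → M[12]=-7
halt.

4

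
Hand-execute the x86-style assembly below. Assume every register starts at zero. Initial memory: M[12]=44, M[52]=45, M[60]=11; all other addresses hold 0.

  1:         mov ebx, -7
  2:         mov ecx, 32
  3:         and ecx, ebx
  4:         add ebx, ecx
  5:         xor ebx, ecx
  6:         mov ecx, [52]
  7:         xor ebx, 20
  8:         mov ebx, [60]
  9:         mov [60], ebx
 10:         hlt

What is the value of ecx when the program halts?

45

ebx=-7
ecx=32
ecx=32&(-7)=32
ebx=(-7)+32=25
ebx=25^32=57
ecx=M[52]=45
ebx=57^20=45
ebx=M[60]=11
mov [60], ebx → M[60]=11
halt.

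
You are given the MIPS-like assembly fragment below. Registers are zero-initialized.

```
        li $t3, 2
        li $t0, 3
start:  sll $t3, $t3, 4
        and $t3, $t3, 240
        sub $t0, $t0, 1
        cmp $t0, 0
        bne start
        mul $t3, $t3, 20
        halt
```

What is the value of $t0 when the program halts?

li $t3, 2 → $t3=2
li $t0, 3 → $t0=3
sll $t3, $t3, 4 → $t3=2<<4=32
and $t3, $t3, 240 → $t3=32&240=32
sub $t0, $t0, 1 → $t0=3-1=2
cmp $t0, 0  (cmp 2,0)
bne start: taken
sll $t3, $t3, 4 → $t3=32<<4=512
and $t3, $t3, 240 → $t3=512&240=0
sub $t0, $t0, 1 → $t0=2-1=1
cmp $t0, 0  (cmp 1,0)
bne start: taken
sll $t3, $t3, 4 → $t3=0<<4=0
and $t3, $t3, 240 → $t3=0&240=0
sub $t0, $t0, 1 → $t0=1-1=0
cmp $t0, 0  (cmp 0,0)
bne start: not taken
mul $t3, $t3, 20 → $t3=0*20=0
halt.

0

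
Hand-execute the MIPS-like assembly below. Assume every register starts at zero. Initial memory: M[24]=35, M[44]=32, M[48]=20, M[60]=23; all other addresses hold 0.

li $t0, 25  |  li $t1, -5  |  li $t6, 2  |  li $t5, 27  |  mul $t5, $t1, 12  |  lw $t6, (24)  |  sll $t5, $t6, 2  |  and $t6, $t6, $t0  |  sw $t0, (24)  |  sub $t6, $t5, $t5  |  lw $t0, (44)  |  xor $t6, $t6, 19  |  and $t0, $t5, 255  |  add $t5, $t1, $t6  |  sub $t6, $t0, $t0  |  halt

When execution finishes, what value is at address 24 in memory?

25

after li $t0, 25: $t0=25
after li $t1, -5: $t1=-5
after li $t6, 2: $t6=2
after li $t5, 27: $t5=27
after mul $t5, $t1, 12: $t5=(-5)*12=-60
after lw $t6, (24): $t6=M[24]=35
after sll $t5, $t6, 2: $t5=35<<2=140
after and $t6, $t6, $t0: $t6=35&25=1
sw $t0, (24) → M[24]=25
after sub $t6, $t5, $t5: $t6=140-140=0
after lw $t0, (44): $t0=M[44]=32
after xor $t6, $t6, 19: $t6=0^19=19
after and $t0, $t5, 255: $t0=140&255=140
after add $t5, $t1, $t6: $t5=(-5)+19=14
after sub $t6, $t0, $t0: $t6=140-140=0
halt.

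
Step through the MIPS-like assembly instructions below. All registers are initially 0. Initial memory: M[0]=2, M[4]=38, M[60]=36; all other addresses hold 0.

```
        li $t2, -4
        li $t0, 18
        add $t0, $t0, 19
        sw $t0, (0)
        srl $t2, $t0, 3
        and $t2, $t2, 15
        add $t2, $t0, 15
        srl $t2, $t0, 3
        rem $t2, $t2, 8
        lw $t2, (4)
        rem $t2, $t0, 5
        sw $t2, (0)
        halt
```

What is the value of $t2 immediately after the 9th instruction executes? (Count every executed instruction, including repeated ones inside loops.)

4

li $t2, -4 → $t2=-4
li $t0, 18 → $t0=18
add $t0, $t0, 19 → $t0=18+19=37
sw $t0, (0) → M[0]=37
srl $t2, $t0, 3 → $t2=37>>3=4
and $t2, $t2, 15 → $t2=4&15=4
add $t2, $t0, 15 → $t2=37+15=52
srl $t2, $t0, 3 → $t2=37>>3=4
rem $t2, $t2, 8 → $t2=4%8=4
After step 9: $t2 = 4.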